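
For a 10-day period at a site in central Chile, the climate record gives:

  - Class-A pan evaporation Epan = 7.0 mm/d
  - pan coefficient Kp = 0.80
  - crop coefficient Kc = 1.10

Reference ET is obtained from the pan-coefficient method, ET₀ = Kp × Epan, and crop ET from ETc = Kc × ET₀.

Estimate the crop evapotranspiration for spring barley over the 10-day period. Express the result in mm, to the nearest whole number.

ET₀ = 0.80 × 7.0 = 5.6000 mm/d
ETc = Kc × ET₀ = 1.10 × 5.6000 = 6.1600 mm/d
Over 10 days: 6.1600 × 10 = 61.600 mm

62 mm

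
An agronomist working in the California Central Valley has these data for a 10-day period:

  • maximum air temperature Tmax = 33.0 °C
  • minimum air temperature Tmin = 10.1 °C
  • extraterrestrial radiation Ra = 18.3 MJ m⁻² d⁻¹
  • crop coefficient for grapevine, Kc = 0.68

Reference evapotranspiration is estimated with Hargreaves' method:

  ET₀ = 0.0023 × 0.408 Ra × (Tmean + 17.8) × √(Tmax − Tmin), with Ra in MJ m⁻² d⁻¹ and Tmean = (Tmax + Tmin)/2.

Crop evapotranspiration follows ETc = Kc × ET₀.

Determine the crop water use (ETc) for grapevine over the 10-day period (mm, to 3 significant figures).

Tmean = (33.0 + 10.1)/2 = 21.55 °C
0.408 Ra = 0.408 × 18.3 = 7.4664 mm/d equivalent
ET₀ = 0.0023 × 7.4664 × (21.55 + 17.8) × √22.9 = 0.0023 × 7.4664 × 39.35 × 4.7854 = 3.2337 mm/d
ETc = Kc × ET₀ = 0.68 × 3.2337 = 2.1989 mm/d
Over 10 days: 2.1989 × 10 = 21.989 mm

22.0 mm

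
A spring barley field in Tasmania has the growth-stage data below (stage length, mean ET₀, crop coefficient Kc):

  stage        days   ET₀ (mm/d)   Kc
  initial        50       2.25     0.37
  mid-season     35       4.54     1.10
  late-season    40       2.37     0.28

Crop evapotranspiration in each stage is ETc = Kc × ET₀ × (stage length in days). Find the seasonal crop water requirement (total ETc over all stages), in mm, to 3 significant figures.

243 mm

initial: 0.37 × 2.25 × 50 = 41.63 mm
mid-season: 1.10 × 4.54 × 35 = 174.79 mm
late-season: 0.28 × 2.37 × 40 = 26.54 mm
Seasonal total = 242.96 mm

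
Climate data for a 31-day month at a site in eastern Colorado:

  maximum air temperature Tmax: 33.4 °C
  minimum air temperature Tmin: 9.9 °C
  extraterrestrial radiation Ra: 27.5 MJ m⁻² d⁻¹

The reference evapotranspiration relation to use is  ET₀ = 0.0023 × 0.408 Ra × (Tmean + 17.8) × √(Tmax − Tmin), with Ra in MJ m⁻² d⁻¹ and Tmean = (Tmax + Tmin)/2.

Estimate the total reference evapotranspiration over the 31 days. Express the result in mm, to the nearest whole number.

Tmean = (33.4 + 9.9)/2 = 21.65 °C
0.408 Ra = 0.408 × 27.5 = 11.2200 mm/d equivalent
ET₀ = 0.0023 × 11.2200 × (21.65 + 17.8) × √23.5 = 0.0023 × 11.2200 × 39.45 × 4.8477 = 4.9352 mm/d
Over 31 days: 4.9352 × 31 = 152.991 mm

153 mm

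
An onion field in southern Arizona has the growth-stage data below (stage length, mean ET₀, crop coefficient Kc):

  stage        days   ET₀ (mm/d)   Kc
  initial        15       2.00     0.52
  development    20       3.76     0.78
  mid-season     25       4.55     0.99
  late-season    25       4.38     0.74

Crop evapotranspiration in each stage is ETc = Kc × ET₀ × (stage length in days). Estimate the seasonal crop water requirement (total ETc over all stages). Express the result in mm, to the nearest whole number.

268 mm

initial: 0.52 × 2.00 × 15 = 15.60 mm
development: 0.78 × 3.76 × 20 = 58.66 mm
mid-season: 0.99 × 4.55 × 25 = 112.61 mm
late-season: 0.74 × 4.38 × 25 = 81.03 mm
Seasonal total = 267.90 mm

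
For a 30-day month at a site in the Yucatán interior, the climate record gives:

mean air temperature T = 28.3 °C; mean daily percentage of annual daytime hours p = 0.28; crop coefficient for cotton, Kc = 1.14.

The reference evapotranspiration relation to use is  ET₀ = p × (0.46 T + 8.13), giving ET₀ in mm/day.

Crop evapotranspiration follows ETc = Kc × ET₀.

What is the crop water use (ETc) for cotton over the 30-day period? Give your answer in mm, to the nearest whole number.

203 mm

ET₀ = 0.28 × (0.46 × 28.3 + 8.13) = 0.28 × 21.148 = 5.9214 mm/d
ETc = Kc × ET₀ = 1.14 × 5.9214 = 6.7504 mm/d
Over 30 days: 6.7504 × 30 = 202.512 mm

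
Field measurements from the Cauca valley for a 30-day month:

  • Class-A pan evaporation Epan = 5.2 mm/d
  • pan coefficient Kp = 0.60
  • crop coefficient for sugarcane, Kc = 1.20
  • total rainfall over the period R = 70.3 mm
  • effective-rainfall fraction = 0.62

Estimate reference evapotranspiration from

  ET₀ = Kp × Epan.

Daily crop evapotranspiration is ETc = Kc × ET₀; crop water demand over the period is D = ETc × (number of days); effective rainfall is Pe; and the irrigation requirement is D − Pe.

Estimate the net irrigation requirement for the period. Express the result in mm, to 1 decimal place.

68.7 mm

ET₀ = 0.60 × 5.2 = 3.1200 mm/d
ETc = Kc × ET₀ = 1.20 × 3.1200 = 3.7440 mm/d
Crop demand D = ETc × 30 d = 3.7440 × 30 = 112.320 mm
Pe = 0.62 × 70.3 = 43.586 mm
D − Pe = 112.320 − 43.586 = 68.734 mm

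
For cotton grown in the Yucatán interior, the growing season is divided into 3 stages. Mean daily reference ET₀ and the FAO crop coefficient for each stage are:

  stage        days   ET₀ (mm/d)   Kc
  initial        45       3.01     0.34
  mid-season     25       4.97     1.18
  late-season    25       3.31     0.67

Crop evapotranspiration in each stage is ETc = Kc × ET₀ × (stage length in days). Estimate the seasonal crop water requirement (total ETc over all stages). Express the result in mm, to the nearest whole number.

initial: 0.34 × 3.01 × 45 = 46.05 mm
mid-season: 1.18 × 4.97 × 25 = 146.62 mm
late-season: 0.67 × 3.31 × 25 = 55.44 mm
Seasonal total = 248.11 mm

248 mm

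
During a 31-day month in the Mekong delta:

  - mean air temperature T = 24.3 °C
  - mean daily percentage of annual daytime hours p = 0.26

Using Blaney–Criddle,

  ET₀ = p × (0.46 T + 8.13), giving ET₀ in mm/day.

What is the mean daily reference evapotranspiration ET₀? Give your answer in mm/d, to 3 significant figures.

5.02 mm/d

ET₀ = 0.26 × (0.46 × 24.3 + 8.13) = 0.26 × 19.308 = 5.0201 mm/d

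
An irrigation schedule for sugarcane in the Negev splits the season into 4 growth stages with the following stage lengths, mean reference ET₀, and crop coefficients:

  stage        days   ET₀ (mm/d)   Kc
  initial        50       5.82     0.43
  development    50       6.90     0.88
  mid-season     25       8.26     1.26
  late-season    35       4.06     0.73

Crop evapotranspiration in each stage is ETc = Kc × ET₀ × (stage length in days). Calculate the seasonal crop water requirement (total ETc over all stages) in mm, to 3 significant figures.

793 mm

initial: 0.43 × 5.82 × 50 = 125.13 mm
development: 0.88 × 6.90 × 50 = 303.60 mm
mid-season: 1.26 × 8.26 × 25 = 260.19 mm
late-season: 0.73 × 4.06 × 35 = 103.73 mm
Seasonal total = 792.65 mm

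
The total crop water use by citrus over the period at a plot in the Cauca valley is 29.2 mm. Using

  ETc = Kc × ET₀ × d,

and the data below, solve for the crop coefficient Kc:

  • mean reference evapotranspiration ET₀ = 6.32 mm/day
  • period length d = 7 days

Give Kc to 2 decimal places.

0.66

ETc = Kc × ET₀ × d  ⇒  Kc = ETc / (ET₀ × d)
Kc = 29.2 / (6.32 × 7) = 29.2 / 44.24 = 0.6600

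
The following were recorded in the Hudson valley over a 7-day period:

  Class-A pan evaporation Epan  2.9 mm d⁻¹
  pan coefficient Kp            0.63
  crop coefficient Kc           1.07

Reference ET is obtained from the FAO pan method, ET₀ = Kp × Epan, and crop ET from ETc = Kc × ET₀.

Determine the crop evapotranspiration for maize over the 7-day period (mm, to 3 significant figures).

13.7 mm

ET₀ = 0.63 × 2.9 = 1.8270 mm/d
ETc = Kc × ET₀ = 1.07 × 1.8270 = 1.9549 mm/d
Over 7 days: 1.9549 × 7 = 13.684 mm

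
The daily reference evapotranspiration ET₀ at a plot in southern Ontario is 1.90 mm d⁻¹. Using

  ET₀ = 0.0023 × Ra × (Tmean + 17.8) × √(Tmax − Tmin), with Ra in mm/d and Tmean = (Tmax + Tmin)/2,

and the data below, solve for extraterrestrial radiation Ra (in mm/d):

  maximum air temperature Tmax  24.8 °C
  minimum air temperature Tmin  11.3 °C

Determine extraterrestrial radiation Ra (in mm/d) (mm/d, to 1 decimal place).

6.3 mm/d

Tmean = 18.05 °C; √ΔT = 3.6742
Ra = ET₀ / [0.0023 × (Tmean+17.8) × √ΔT] = 1.90 / (0.0023 × 35.85 × 3.6742) = 6.272 mm/d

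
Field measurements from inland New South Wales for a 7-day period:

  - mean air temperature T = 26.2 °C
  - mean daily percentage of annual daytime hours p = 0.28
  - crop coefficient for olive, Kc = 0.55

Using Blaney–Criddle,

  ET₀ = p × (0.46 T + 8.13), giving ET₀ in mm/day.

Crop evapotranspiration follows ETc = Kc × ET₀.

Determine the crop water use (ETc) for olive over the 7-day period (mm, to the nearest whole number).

22 mm

ET₀ = 0.28 × (0.46 × 26.2 + 8.13) = 0.28 × 20.182 = 5.6510 mm/d
ETc = Kc × ET₀ = 0.55 × 5.6510 = 3.1081 mm/d
Over 7 days: 3.1081 × 7 = 21.757 mm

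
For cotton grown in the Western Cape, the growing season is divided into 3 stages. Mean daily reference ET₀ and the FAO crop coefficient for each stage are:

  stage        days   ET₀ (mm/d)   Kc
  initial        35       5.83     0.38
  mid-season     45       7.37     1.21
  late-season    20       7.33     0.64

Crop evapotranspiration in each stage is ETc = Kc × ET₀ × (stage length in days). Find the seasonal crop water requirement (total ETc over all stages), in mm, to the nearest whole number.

initial: 0.38 × 5.83 × 35 = 77.54 mm
mid-season: 1.21 × 7.37 × 45 = 401.30 mm
late-season: 0.64 × 7.33 × 20 = 93.82 mm
Seasonal total = 572.66 mm

573 mm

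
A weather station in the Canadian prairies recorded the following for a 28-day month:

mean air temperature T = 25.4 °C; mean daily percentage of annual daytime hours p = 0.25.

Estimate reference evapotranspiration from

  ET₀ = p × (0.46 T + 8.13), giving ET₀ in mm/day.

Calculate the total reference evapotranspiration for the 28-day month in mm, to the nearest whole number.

139 mm

ET₀ = 0.25 × (0.46 × 25.4 + 8.13) = 0.25 × 19.814 = 4.9535 mm/d
Monthly total = 4.9535 × 28 = 138.698 mm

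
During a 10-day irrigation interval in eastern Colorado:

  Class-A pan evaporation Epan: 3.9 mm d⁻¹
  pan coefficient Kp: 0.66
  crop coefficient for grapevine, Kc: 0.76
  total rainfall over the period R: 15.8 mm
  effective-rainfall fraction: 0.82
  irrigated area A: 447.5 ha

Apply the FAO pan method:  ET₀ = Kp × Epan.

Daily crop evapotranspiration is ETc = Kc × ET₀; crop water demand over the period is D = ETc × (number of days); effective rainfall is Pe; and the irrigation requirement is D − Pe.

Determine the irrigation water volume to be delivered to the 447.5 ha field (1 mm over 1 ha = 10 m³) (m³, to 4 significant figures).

ET₀ = 0.66 × 3.9 = 2.5740 mm/d
ETc = Kc × ET₀ = 0.76 × 2.5740 = 1.9562 mm/d
Crop demand D = ETc × 10 d = 1.9562 × 10 = 19.562 mm
Pe = 0.82 × 15.8 = 12.956 mm
D − Pe = 19.562 − 12.956 = 6.606 mm
Volume = 6.606 mm × 447.5 ha × 10 = 29561.9 m³

29560 m³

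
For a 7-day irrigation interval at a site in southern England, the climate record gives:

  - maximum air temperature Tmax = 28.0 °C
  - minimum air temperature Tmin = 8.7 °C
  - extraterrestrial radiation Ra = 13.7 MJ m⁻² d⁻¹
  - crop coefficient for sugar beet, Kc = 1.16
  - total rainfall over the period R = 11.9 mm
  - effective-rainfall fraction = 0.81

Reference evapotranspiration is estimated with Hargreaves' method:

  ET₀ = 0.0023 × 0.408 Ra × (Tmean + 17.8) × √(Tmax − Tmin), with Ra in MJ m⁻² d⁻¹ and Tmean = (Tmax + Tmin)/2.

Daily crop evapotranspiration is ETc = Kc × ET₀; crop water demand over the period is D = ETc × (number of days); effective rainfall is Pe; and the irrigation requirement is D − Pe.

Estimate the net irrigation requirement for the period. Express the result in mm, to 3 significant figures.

Tmean = (28.0 + 8.7)/2 = 18.35 °C
0.408 Ra = 0.408 × 13.7 = 5.5896 mm/d equivalent
ET₀ = 0.0023 × 5.5896 × (18.35 + 17.8) × √19.3 = 0.0023 × 5.5896 × 36.15 × 4.3932 = 2.0417 mm/d
ETc = Kc × ET₀ = 1.16 × 2.0417 = 2.3684 mm/d
Crop demand D = ETc × 7 d = 2.3684 × 7 = 16.579 mm
Pe = 0.81 × 11.9 = 9.639 mm
D − Pe = 16.579 − 9.639 = 6.940 mm

6.94 mm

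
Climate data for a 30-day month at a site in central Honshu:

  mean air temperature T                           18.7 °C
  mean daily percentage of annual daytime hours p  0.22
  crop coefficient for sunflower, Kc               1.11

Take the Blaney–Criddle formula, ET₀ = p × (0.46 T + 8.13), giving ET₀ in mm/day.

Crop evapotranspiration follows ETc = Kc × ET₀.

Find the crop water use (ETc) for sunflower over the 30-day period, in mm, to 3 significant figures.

123 mm

ET₀ = 0.22 × (0.46 × 18.7 + 8.13) = 0.22 × 16.732 = 3.6810 mm/d
ETc = Kc × ET₀ = 1.11 × 3.6810 = 4.0859 mm/d
Over 30 days: 4.0859 × 30 = 122.577 mm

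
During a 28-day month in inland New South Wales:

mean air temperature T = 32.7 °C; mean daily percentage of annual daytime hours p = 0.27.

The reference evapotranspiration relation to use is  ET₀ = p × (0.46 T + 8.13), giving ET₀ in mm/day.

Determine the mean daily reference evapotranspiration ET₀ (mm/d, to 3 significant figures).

ET₀ = 0.27 × (0.46 × 32.7 + 8.13) = 0.27 × 23.172 = 6.2564 mm/d

6.26 mm/d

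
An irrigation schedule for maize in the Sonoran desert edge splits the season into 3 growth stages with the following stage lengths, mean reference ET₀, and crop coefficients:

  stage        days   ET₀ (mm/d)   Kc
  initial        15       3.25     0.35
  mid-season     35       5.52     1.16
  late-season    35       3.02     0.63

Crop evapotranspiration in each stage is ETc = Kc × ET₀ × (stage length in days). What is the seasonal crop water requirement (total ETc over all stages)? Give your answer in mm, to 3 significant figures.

initial: 0.35 × 3.25 × 15 = 17.06 mm
mid-season: 1.16 × 5.52 × 35 = 224.11 mm
late-season: 0.63 × 3.02 × 35 = 66.59 mm
Seasonal total = 307.76 mm

308 mm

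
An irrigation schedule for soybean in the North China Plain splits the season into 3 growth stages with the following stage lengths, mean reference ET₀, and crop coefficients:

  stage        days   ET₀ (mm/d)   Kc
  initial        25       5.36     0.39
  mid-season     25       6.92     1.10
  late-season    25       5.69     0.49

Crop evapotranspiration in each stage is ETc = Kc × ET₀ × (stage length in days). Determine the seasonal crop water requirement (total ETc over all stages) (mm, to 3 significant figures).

initial: 0.39 × 5.36 × 25 = 52.26 mm
mid-season: 1.10 × 6.92 × 25 = 190.30 mm
late-season: 0.49 × 5.69 × 25 = 69.70 mm
Seasonal total = 312.26 mm

312 mm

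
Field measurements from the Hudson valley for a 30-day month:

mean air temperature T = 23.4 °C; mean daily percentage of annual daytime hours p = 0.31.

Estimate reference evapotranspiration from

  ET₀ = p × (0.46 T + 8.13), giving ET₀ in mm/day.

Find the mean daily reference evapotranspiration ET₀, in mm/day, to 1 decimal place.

5.9 mm/day

ET₀ = 0.31 × (0.46 × 23.4 + 8.13) = 0.31 × 18.894 = 5.8571 mm/d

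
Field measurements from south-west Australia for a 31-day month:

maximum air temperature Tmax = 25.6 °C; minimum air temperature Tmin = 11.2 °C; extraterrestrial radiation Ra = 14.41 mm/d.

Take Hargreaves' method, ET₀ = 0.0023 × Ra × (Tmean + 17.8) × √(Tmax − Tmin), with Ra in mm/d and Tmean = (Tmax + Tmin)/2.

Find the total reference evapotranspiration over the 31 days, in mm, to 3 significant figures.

141 mm

Tmean = (25.6 + 11.2)/2 = 18.40 °C
ET₀ = 0.0023 × 14.41 × (18.40 + 17.8) × √14.4 = 0.0023 × 14.41 × 36.20 × 3.7947 = 4.5528 mm/d
Over 31 days: 4.5528 × 31 = 141.137 mm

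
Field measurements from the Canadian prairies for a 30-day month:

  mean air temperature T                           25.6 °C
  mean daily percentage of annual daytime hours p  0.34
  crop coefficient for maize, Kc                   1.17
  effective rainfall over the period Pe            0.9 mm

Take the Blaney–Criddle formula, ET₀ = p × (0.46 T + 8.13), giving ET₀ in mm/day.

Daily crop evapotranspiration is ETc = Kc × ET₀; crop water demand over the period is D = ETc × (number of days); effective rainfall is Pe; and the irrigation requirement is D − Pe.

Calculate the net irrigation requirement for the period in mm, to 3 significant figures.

ET₀ = 0.34 × (0.46 × 25.6 + 8.13) = 0.34 × 19.906 = 6.7680 mm/d
ETc = Kc × ET₀ = 1.17 × 6.7680 = 7.9186 mm/d
Crop demand D = ETc × 30 d = 7.9186 × 30 = 237.558 mm
D − Pe = 237.558 − 0.9 = 236.658 mm

237 mm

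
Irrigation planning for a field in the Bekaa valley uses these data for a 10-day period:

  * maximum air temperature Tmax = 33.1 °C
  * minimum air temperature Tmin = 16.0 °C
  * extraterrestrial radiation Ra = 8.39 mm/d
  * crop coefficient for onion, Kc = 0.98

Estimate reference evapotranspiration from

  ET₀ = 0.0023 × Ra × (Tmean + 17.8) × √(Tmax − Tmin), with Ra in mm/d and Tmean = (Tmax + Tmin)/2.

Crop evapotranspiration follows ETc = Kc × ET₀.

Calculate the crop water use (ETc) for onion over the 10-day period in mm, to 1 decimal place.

Tmean = (33.1 + 16.0)/2 = 24.55 °C
ET₀ = 0.0023 × 8.39 × (24.55 + 17.8) × √17.1 = 0.0023 × 8.39 × 42.35 × 4.1352 = 3.3794 mm/d
ETc = Kc × ET₀ = 0.98 × 3.3794 = 3.3118 mm/d
Over 10 days: 3.3118 × 10 = 33.118 mm

33.1 mm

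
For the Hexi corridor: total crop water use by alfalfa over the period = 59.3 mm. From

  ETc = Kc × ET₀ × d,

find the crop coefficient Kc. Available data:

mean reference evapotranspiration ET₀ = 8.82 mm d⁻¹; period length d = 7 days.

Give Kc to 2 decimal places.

0.96

ETc = Kc × ET₀ × d  ⇒  Kc = ETc / (ET₀ × d)
Kc = 59.3 / (8.82 × 7) = 59.3 / 61.74 = 0.9605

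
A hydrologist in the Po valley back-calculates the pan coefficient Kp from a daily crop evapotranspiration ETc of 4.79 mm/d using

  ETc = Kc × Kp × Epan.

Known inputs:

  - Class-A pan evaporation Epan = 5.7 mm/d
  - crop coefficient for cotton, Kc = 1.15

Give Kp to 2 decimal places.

0.73

ETc = Kc × Kp × Epan  ⇒  Kp = ETc / (Kc × Epan)
Kp = 4.79 / (1.15 × 5.7) = 4.79 / 6.555 = 0.7307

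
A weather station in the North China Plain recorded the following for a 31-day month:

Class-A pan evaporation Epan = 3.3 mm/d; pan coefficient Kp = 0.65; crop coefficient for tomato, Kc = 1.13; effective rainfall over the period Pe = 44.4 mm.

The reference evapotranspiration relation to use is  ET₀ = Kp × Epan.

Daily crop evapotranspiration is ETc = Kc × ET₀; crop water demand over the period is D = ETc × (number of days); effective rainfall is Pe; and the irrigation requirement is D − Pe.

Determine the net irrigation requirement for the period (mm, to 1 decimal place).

30.7 mm

ET₀ = 0.65 × 3.3 = 2.1450 mm/d
ETc = Kc × ET₀ = 1.13 × 2.1450 = 2.4239 mm/d
Crop demand D = ETc × 31 d = 2.4239 × 31 = 75.141 mm
D − Pe = 75.141 − 44.4 = 30.741 mm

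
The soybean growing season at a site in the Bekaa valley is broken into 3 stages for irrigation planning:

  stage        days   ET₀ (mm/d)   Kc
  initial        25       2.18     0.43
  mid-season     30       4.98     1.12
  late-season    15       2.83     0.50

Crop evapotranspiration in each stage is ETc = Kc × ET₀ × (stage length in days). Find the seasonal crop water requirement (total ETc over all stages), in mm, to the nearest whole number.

initial: 0.43 × 2.18 × 25 = 23.44 mm
mid-season: 1.12 × 4.98 × 30 = 167.33 mm
late-season: 0.50 × 2.83 × 15 = 21.23 mm
Seasonal total = 212.00 mm

212 mm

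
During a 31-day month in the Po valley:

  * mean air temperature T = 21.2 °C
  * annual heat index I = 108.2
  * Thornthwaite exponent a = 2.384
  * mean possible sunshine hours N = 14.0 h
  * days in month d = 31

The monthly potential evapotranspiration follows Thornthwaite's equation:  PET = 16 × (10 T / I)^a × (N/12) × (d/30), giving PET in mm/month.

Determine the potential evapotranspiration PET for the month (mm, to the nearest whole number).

10T/I = 10 × 21.2 / 108.2 = 1.9593
(10T/I)^a = 1.9593^2.384 = 4.9701
Uncorrected PET = 16 × 4.9701 = 79.522 mm
Correction = (N/12)(d/30) = (14.0/12)(31/30) = 1.2056
PET = 79.522 × 1.2056 = 95.872 mm/month

96 mm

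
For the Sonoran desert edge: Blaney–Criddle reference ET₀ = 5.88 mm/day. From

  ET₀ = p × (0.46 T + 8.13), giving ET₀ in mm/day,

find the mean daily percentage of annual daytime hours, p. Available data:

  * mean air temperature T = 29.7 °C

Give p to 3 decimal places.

p = ET₀ / (0.46 T + 8.13) = 5.88 / (0.46 × 29.7 + 8.13) = 5.88 / 21.792 = 0.2698

0.270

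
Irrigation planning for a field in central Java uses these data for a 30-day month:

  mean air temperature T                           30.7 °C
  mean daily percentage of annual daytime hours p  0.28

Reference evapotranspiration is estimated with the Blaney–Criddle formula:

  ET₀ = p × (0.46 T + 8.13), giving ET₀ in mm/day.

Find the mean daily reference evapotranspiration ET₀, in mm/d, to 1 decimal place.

ET₀ = 0.28 × (0.46 × 30.7 + 8.13) = 0.28 × 22.252 = 6.2306 mm/d

6.2 mm/d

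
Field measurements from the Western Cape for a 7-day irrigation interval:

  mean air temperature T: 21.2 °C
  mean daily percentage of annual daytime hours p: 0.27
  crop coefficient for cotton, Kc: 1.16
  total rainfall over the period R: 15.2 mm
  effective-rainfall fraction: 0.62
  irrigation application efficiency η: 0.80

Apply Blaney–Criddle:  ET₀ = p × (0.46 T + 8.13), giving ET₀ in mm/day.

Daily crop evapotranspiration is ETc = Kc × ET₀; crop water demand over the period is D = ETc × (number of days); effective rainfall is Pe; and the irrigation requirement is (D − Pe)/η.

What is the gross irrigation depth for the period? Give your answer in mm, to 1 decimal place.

37.2 mm

ET₀ = 0.27 × (0.46 × 21.2 + 8.13) = 0.27 × 17.882 = 4.8281 mm/d
ETc = Kc × ET₀ = 1.16 × 4.8281 = 5.6006 mm/d
Crop demand D = ETc × 7 d = 5.6006 × 7 = 39.204 mm
Pe = 0.62 × 15.2 = 9.424 mm
D − Pe = 39.204 − 9.424 = 29.780 mm
Gross irrigation = 29.780 / 0.80 = 37.225 mm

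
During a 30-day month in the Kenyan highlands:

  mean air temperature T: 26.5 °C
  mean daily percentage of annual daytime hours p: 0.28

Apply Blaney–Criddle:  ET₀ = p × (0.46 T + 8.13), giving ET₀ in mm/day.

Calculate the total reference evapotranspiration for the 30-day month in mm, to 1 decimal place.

170.7 mm

ET₀ = 0.28 × (0.46 × 26.5 + 8.13) = 0.28 × 20.320 = 5.6896 mm/d
Monthly total = 5.6896 × 30 = 170.688 mm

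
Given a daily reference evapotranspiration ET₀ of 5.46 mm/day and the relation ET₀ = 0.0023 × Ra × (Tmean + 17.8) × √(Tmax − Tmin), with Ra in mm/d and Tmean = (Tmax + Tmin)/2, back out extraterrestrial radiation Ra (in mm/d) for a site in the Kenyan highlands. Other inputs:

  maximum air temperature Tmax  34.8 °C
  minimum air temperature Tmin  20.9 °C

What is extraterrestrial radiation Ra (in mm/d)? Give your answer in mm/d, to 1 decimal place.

13.9 mm/d

Tmean = 27.85 °C; √ΔT = 3.7283
Ra = ET₀ / [0.0023 × (Tmean+17.8) × √ΔT] = 5.46 / (0.0023 × 45.65 × 3.7283) = 13.948 mm/d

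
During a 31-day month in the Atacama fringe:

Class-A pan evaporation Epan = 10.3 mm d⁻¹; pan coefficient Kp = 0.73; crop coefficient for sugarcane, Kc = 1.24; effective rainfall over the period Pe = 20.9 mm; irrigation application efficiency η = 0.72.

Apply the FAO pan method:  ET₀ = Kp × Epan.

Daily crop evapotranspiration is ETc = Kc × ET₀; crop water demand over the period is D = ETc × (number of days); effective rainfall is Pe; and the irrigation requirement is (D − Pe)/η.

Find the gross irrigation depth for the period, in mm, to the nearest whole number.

372 mm

ET₀ = 0.73 × 10.3 = 7.5190 mm/d
ETc = Kc × ET₀ = 1.24 × 7.5190 = 9.3236 mm/d
Crop demand D = ETc × 31 d = 9.3236 × 31 = 289.032 mm
D − Pe = 289.032 − 20.9 = 268.132 mm
Gross irrigation = 268.132 / 0.72 = 372.406 mm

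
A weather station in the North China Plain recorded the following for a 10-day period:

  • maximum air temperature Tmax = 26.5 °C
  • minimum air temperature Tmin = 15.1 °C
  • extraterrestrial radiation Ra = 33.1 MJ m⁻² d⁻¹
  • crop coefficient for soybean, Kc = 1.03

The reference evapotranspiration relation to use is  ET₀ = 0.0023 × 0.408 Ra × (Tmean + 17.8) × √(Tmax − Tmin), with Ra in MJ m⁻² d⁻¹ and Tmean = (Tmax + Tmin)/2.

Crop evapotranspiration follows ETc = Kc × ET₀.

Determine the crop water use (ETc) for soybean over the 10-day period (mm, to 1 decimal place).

Tmean = (26.5 + 15.1)/2 = 20.80 °C
0.408 Ra = 0.408 × 33.1 = 13.5048 mm/d equivalent
ET₀ = 0.0023 × 13.5048 × (20.80 + 17.8) × √11.4 = 0.0023 × 13.5048 × 38.60 × 3.3764 = 4.0482 mm/d
ETc = Kc × ET₀ = 1.03 × 4.0482 = 4.1696 mm/d
Over 10 days: 4.1696 × 10 = 41.696 mm

41.7 mm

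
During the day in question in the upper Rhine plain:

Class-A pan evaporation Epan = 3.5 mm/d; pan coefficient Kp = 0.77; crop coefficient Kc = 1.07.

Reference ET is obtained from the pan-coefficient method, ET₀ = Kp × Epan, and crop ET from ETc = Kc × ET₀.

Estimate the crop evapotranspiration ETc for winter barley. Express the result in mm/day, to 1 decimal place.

2.9 mm/day

ET₀ = 0.77 × 3.5 = 2.6950 mm/d
ETc = Kc × ET₀ = 1.07 × 2.6950 = 2.8837 mm/d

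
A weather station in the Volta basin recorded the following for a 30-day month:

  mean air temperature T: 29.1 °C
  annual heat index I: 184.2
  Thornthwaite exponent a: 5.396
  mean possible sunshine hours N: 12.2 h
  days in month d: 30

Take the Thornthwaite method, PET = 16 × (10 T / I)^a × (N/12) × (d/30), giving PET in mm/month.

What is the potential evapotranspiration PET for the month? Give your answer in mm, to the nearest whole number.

192 mm

10T/I = 10 × 29.1 / 184.2 = 1.5798
(10T/I)^a = 1.5798^5.396 = 11.7939
Uncorrected PET = 16 × 11.7939 = 188.702 mm
Correction = (N/12)(d/30) = (12.2/12)(30/30) = 1.0167
PET = 188.702 × 1.0167 = 191.853 mm/month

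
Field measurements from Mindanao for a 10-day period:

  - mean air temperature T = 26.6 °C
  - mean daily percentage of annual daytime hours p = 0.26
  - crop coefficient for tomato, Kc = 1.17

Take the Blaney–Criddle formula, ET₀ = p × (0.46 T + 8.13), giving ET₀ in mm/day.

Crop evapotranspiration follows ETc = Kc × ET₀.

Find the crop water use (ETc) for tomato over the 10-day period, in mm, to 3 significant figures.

62.0 mm

ET₀ = 0.26 × (0.46 × 26.6 + 8.13) = 0.26 × 20.366 = 5.2952 mm/d
ETc = Kc × ET₀ = 1.17 × 5.2952 = 6.1954 mm/d
Over 10 days: 6.1954 × 10 = 61.954 mm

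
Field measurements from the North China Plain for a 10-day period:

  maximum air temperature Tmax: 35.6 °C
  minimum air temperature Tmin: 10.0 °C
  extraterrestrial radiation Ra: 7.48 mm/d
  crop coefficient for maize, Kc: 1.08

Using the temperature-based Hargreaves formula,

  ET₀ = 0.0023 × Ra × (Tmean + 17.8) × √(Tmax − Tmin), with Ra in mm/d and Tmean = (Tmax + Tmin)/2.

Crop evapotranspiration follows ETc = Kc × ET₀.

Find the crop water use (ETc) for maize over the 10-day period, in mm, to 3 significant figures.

Tmean = (35.6 + 10.0)/2 = 22.80 °C
ET₀ = 0.0023 × 7.48 × (22.80 + 17.8) × √25.6 = 0.0023 × 7.48 × 40.60 × 5.0596 = 3.5340 mm/d
ETc = Kc × ET₀ = 1.08 × 3.5340 = 3.8167 mm/d
Over 10 days: 3.8167 × 10 = 38.167 mm

38.2 mm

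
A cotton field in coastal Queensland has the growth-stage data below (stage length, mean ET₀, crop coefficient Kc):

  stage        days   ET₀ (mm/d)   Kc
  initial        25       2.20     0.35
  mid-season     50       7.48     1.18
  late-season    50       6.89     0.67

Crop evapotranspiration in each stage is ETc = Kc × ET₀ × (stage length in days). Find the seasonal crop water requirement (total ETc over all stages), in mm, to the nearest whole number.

691 mm

initial: 0.35 × 2.20 × 25 = 19.25 mm
mid-season: 1.18 × 7.48 × 50 = 441.32 mm
late-season: 0.67 × 6.89 × 50 = 230.82 mm
Seasonal total = 691.39 mm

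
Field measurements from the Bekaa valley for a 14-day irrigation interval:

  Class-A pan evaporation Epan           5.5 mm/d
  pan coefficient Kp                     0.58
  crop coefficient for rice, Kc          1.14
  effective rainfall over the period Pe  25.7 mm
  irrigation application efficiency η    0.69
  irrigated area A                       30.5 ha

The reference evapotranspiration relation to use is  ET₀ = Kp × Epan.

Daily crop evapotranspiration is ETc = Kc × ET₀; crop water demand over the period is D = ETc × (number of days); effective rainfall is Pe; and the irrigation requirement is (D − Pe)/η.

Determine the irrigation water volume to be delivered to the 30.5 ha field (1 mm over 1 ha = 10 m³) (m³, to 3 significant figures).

ET₀ = 0.58 × 5.5 = 3.1900 mm/d
ETc = Kc × ET₀ = 1.14 × 3.1900 = 3.6366 mm/d
Crop demand D = ETc × 14 d = 3.6366 × 14 = 50.912 mm
D − Pe = 50.912 − 25.7 = 25.212 mm
Gross irrigation = 25.212 / 0.69 = 36.539 mm
Volume = 36.539 mm × 30.5 ha × 10 = 11144.4 m³

11100 m³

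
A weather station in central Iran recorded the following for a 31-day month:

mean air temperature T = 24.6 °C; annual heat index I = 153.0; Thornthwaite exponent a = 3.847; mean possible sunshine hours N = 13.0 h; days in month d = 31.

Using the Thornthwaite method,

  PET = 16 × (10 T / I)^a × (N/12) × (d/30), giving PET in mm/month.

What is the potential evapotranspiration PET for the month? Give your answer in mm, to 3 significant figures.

111 mm

10T/I = 10 × 24.6 / 153.0 = 1.6078
(10T/I)^a = 1.6078^3.847 = 6.2140
Uncorrected PET = 16 × 6.2140 = 99.424 mm
Correction = (N/12)(d/30) = (13.0/12)(31/30) = 1.1194
PET = 99.424 × 1.1194 = 111.295 mm/month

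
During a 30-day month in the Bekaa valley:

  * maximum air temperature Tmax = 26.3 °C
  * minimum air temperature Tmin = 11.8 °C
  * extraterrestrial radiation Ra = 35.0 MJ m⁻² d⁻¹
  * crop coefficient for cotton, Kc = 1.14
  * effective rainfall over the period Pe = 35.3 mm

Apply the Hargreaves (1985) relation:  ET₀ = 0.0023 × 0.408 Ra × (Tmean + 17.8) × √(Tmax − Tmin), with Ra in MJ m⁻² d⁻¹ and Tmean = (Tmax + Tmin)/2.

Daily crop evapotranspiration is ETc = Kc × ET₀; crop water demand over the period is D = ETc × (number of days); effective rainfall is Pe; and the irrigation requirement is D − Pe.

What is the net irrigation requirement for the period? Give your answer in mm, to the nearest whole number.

Tmean = (26.3 + 11.8)/2 = 19.05 °C
0.408 Ra = 0.408 × 35.0 = 14.2800 mm/d equivalent
ET₀ = 0.0023 × 14.2800 × (19.05 + 17.8) × √14.5 = 0.0023 × 14.2800 × 36.85 × 3.8079 = 4.6087 mm/d
ETc = Kc × ET₀ = 1.14 × 4.6087 = 5.2539 mm/d
Crop demand D = ETc × 30 d = 5.2539 × 30 = 157.617 mm
D − Pe = 157.617 − 35.3 = 122.317 mm

122 mm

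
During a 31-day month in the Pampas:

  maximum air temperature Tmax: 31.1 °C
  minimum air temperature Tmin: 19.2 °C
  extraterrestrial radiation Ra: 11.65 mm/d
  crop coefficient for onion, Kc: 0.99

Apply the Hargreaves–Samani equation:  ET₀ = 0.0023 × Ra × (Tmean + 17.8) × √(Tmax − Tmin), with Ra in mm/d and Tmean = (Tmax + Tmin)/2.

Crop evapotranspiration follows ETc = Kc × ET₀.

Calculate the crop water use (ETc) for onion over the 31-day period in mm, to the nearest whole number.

122 mm

Tmean = (31.1 + 19.2)/2 = 25.15 °C
ET₀ = 0.0023 × 11.65 × (25.15 + 17.8) × √11.9 = 0.0023 × 11.65 × 42.95 × 3.4496 = 3.9700 mm/d
ETc = Kc × ET₀ = 0.99 × 3.9700 = 3.9303 mm/d
Over 31 days: 3.9303 × 31 = 121.839 mm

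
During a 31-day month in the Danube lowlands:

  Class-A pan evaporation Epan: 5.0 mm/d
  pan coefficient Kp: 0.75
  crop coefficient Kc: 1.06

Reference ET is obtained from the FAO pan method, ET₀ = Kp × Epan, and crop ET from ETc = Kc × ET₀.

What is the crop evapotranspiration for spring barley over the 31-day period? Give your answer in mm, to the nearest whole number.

123 mm

ET₀ = 0.75 × 5.0 = 3.7500 mm/d
ETc = Kc × ET₀ = 1.06 × 3.7500 = 3.9750 mm/d
Over 31 days: 3.9750 × 31 = 123.225 mm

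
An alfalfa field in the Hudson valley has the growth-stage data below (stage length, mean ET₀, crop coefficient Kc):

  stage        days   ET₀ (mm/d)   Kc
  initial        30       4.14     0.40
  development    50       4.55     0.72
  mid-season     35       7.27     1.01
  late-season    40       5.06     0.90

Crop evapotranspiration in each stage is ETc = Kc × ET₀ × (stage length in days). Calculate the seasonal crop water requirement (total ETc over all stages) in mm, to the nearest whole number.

653 mm

initial: 0.40 × 4.14 × 30 = 49.68 mm
development: 0.72 × 4.55 × 50 = 163.80 mm
mid-season: 1.01 × 7.27 × 35 = 256.99 mm
late-season: 0.90 × 5.06 × 40 = 182.16 mm
Seasonal total = 652.63 mm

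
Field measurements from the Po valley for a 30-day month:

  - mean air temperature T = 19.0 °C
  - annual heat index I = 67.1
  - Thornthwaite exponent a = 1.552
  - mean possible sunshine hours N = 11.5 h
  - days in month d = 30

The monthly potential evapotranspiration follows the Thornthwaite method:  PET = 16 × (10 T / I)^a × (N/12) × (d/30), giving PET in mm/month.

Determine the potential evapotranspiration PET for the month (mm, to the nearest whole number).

10T/I = 10 × 19.0 / 67.1 = 2.8316
(10T/I)^a = 2.8316^1.552 = 5.0298
Uncorrected PET = 16 × 5.0298 = 80.477 mm
Correction = (N/12)(d/30) = (11.5/12)(30/30) = 0.9583
PET = 80.477 × 0.9583 = 77.121 mm/month

77 mm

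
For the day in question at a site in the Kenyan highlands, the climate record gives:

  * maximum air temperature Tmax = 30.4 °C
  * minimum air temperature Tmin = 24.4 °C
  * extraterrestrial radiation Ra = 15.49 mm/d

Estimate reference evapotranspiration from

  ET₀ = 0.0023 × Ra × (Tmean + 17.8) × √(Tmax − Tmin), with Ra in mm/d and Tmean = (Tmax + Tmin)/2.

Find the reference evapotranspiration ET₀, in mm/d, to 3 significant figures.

3.94 mm/d

Tmean = (30.4 + 24.4)/2 = 27.40 °C
ET₀ = 0.0023 × 15.49 × (27.40 + 17.8) × √6.0 = 0.0023 × 15.49 × 45.20 × 2.4495 = 3.9445 mm/d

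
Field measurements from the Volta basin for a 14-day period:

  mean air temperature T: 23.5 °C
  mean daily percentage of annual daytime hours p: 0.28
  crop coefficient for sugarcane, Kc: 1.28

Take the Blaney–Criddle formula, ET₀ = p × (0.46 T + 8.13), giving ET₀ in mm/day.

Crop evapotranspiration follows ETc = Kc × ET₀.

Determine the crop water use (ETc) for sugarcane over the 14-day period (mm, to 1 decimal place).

ET₀ = 0.28 × (0.46 × 23.5 + 8.13) = 0.28 × 18.940 = 5.3032 mm/d
ETc = Kc × ET₀ = 1.28 × 5.3032 = 6.7881 mm/d
Over 14 days: 6.7881 × 14 = 95.033 mm

95.0 mm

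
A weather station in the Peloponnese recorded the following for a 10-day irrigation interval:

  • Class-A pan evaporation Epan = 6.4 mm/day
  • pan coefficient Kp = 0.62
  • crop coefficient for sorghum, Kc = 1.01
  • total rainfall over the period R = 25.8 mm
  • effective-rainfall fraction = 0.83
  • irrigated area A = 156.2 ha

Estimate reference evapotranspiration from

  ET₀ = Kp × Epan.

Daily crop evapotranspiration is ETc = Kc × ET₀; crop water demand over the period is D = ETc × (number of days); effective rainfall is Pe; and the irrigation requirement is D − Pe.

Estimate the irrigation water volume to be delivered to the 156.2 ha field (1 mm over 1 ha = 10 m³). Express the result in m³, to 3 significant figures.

29200 m³

ET₀ = 0.62 × 6.4 = 3.9680 mm/d
ETc = Kc × ET₀ = 1.01 × 3.9680 = 4.0077 mm/d
Crop demand D = ETc × 10 d = 4.0077 × 10 = 40.077 mm
Pe = 0.83 × 25.8 = 21.414 mm
D − Pe = 40.077 − 21.414 = 18.663 mm
Volume = 18.663 mm × 156.2 ha × 10 = 29151.6 m³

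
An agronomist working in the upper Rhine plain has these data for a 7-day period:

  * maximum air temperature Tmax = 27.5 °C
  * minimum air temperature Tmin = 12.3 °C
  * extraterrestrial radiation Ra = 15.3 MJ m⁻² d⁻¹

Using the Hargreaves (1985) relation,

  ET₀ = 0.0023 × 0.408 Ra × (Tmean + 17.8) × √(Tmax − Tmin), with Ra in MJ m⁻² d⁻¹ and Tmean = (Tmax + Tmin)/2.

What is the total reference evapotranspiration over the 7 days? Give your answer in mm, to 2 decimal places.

14.77 mm

Tmean = (27.5 + 12.3)/2 = 19.90 °C
0.408 Ra = 0.408 × 15.3 = 6.2424 mm/d equivalent
ET₀ = 0.0023 × 6.2424 × (19.90 + 17.8) × √15.2 = 0.0023 × 6.2424 × 37.70 × 3.8987 = 2.1103 mm/d
Over 7 days: 2.1103 × 7 = 14.772 mm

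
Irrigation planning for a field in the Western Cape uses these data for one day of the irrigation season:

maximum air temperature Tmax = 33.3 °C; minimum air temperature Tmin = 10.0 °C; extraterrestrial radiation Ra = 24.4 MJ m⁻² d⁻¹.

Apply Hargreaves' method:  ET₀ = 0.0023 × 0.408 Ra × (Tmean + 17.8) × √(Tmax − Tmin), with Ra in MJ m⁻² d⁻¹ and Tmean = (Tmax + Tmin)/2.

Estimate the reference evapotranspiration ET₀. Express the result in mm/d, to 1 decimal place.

4.4 mm/d

Tmean = (33.3 + 10.0)/2 = 21.65 °C
0.408 Ra = 0.408 × 24.4 = 9.9552 mm/d equivalent
ET₀ = 0.0023 × 9.9552 × (21.65 + 17.8) × √23.3 = 0.0023 × 9.9552 × 39.45 × 4.8270 = 4.3602 mm/d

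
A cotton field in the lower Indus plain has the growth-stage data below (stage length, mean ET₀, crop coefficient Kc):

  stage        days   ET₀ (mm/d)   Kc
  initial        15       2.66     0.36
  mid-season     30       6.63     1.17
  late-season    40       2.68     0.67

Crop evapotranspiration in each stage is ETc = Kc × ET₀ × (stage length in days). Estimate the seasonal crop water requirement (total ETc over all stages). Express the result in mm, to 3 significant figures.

319 mm

initial: 0.36 × 2.66 × 15 = 14.36 mm
mid-season: 1.17 × 6.63 × 30 = 232.71 mm
late-season: 0.67 × 2.68 × 40 = 71.82 mm
Seasonal total = 318.89 mm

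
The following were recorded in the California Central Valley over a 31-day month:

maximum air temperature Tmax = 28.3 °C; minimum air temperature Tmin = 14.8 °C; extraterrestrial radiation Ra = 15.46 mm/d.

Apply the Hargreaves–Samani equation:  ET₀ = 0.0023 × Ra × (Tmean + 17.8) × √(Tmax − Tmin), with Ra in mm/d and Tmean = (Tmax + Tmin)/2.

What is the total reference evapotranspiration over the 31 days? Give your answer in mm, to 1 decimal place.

159.4 mm

Tmean = (28.3 + 14.8)/2 = 21.55 °C
ET₀ = 0.0023 × 15.46 × (21.55 + 17.8) × √13.5 = 0.0023 × 15.46 × 39.35 × 3.6742 = 5.1410 mm/d
Over 31 days: 5.1410 × 31 = 159.371 mm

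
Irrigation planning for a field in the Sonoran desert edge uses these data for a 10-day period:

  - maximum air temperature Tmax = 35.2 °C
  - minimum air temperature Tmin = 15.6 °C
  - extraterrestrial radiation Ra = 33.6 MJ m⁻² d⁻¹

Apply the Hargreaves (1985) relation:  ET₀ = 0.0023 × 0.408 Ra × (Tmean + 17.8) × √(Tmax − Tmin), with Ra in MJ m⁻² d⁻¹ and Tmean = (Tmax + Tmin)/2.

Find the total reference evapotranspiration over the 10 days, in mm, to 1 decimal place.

Tmean = (35.2 + 15.6)/2 = 25.40 °C
0.408 Ra = 0.408 × 33.6 = 13.7088 mm/d equivalent
ET₀ = 0.0023 × 13.7088 × (25.40 + 17.8) × √19.6 = 0.0023 × 13.7088 × 43.20 × 4.4272 = 6.0303 mm/d
Over 10 days: 6.0303 × 10 = 60.303 mm

60.3 mm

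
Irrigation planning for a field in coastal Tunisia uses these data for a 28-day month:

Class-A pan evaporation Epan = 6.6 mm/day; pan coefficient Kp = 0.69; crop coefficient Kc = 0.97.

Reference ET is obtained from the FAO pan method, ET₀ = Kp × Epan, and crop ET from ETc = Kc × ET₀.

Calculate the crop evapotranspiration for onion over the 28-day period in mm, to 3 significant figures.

124 mm

ET₀ = 0.69 × 6.6 = 4.5540 mm/d
ETc = Kc × ET₀ = 0.97 × 4.5540 = 4.4174 mm/d
Over 28 days: 4.4174 × 28 = 123.687 mm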